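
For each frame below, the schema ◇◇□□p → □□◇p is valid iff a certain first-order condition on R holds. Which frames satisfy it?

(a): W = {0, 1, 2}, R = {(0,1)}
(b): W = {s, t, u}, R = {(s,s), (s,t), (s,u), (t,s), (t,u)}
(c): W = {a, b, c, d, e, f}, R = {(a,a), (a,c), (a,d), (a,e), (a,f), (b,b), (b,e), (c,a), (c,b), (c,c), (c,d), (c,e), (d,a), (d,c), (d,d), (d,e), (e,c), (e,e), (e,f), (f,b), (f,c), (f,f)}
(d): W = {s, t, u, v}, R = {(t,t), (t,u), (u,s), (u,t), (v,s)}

(a), (c)

The schema corresponds to a generalized confluence (Geach) condition: ∀x ∀y ∀z ((xR²y ∧ xR²z) → ∃w (yR²w ∧ zRw)).
(a): ✓.
(b): fails — sR²s, sR²u but no w with sR²w and uRw.
(c): ✓.
(d): fails — tR²s, tR²s but no w with sR²w and sRw.
Valid on: (a), (c).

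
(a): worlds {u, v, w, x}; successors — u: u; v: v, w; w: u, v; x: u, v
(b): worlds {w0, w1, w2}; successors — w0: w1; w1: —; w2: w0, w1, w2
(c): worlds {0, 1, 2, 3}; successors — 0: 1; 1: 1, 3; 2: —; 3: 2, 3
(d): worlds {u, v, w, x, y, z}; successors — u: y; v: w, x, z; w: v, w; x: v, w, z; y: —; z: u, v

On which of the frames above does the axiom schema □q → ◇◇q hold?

The schema corresponds to a generalized confluence (Geach) condition: ∀x ∃w (xRw ∧ xR²w).
(a): holds.
(b): fails — at w0 but no w with w0Rw and w0R²w.
(c): fails — at 2 but no w with 2Rw and 2R²w.
(d): fails — at u but no t with uRt and uR²t.

(a)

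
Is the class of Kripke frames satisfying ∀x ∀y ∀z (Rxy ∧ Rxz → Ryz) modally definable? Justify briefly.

Yes, by ◇r → □◇r

This is a Sahlqvist condition; the 5 axiom ◇r → □◇r defines it.
Suppose ◇r→□◇r is valid. Take Rxy, Rxz and set V(r)={y}. Then ◇r at x, so □◇r at x, so ◇r at z, so some w with Rzw has r; w=y, i.e. Rzy. By symmetry of the argument, Ryz.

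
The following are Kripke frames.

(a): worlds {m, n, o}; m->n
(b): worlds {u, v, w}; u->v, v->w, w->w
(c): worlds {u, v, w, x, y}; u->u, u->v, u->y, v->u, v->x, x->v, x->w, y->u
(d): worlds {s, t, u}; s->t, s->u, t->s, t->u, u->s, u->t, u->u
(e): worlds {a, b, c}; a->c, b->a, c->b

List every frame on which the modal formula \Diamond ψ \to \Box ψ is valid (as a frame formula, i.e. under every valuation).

(a), (b), (e)

This is the axiom for partial functionality; its first-order frame correspondent is \forall x \forall y \forall z (Rxy \wedge Rxz \to y = z).
(a): satisfies the condition.
(b): satisfies the condition.
(c): fails — u sees both u and v.
(d): fails — s sees both t and u.
(e): satisfies the condition.
Valid on: (a), (b), (e).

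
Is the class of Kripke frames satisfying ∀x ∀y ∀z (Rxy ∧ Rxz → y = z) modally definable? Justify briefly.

The condition is partial functionality. A defining modal formula is ◇r → □r.
Suppose ◇r→□r is valid. Take Rxy, Rxz and set V(r)={y}. Then ◇r at x, so □r at x, so r at z, i.e. z=y.

Definable; ◇r → □r defines it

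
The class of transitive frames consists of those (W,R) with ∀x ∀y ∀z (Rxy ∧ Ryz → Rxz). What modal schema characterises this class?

□p → □□p

The condition is transitivity. The 4 schema □p → □□p defines it.
Suppose □p→□□p is valid. Take Rxy, Ryz and set V(p)={w : Rxw}. Then □p at x, so □□p at x, so □p at y, so p at z, i.e. Rxz.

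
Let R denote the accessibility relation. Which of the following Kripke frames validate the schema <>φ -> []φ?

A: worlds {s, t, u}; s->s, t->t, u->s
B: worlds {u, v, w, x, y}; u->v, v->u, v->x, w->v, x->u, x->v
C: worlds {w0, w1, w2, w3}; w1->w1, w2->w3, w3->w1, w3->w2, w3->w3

A

This is the axiom for partial functionality; its first-order frame correspondent is forall x forall y forall z (Rxy & Rxz -> y = z).
A: condition met.
B: fails — v sees both u and x.
C: fails — w3 sees both w1 and w2.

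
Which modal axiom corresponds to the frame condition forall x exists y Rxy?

This is seriality; the standard corresponding axiom is D: □q → ◇q.
Suppose □q→◇q is valid. At any x set V(q)=W. Then □q at x, so ◇q at x, so x has a successor.

□q → ◇q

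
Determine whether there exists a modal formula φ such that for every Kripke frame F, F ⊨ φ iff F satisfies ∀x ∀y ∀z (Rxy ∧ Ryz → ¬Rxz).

Not definable by any modal formula

If a class were modally definable it would be closed under surjective bounded morphisms (Goldblatt–Thomason).
The 3-cycle (worlds s,t,u with s→t→u→s) is intransitive. Mapping every world to a single reflexive point • is a surjective bounded morphism; the reflexive point is not intransitive (R••∧R•• but R••).
Hence intransitivity is not modally definable.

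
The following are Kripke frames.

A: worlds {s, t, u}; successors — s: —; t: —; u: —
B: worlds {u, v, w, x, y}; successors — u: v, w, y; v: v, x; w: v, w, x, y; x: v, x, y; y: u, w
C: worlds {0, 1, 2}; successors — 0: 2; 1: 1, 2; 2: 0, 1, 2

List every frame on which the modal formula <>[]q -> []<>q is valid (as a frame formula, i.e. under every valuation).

A, C

Frame correspondent (Sahlqvist): forall x forall y forall z (Rxy & Rxz -> exists w (Ryw & Rzw)) — i.e. convergence.
A: condition met.
B: fails — Ruv and Ruy but v and y have no common successor.
C: condition met.
Valid on: A, C.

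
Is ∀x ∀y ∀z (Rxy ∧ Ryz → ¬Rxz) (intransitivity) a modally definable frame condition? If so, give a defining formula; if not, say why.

Modal frame validity is preserved under surjective bounded morphisms.
The 5-cycle (worlds a,b,c,d,e with a→b→c→d→e→a) is intransitive. Mapping every world to a single reflexive point • is a surjective bounded morphism; the reflexive point is not intransitive (R••∧R•• but R••).
So the class is not modally definable.

No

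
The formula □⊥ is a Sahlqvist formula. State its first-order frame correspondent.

This schema is the Ver axiom.
It corresponds to emptiness of R: ∀x ∀y ¬Rxy.

emptiness of R: ∀x ∀y ¬Rxy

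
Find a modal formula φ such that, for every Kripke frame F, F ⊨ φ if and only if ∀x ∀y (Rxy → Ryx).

A defining formula is r → □◇r (the B axiom).

r → □◇r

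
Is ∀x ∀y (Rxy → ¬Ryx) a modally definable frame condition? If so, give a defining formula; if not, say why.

Modal frame validity is preserved under surjective bounded morphisms.
The 4-cycle (worlds w0,w1,w2,w3 with w0→w1→w2→w3→w0) is asymmetric. Mapping every world to a single reflexive point • is a surjective bounded morphism, and the reflexive point is not asymmetric (R•• but asymmetry requires ¬R••).
So no modal formula (or set of formulas) defines exactly the asymmetric frames.

Not definable by any modal formula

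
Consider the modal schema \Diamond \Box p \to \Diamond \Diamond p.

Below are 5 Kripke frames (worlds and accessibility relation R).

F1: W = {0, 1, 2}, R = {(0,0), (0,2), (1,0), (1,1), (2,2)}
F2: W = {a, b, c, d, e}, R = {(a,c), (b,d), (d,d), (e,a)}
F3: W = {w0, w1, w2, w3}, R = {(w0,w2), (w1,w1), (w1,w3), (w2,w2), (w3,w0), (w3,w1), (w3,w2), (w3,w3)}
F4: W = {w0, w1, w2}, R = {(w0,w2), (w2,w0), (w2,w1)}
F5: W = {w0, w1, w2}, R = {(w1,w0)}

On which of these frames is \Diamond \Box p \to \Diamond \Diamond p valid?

This is the axiom for a generalized confluence (Geach) condition; its first-order frame correspondent is \forall x \forall y (xRy \to \exists w (yRw \wedge x R^2 w)).
F1: holds.
F2: fails — aRc but no w with cRw and aR²w.
F3: holds.
F4: fails — w2Rw1 but no w with w1Rw and w2R²w.
F5: fails — w1Rw0 but no w with w0Rw and w1R²w.
Valid on: F1, F3.

F1, F3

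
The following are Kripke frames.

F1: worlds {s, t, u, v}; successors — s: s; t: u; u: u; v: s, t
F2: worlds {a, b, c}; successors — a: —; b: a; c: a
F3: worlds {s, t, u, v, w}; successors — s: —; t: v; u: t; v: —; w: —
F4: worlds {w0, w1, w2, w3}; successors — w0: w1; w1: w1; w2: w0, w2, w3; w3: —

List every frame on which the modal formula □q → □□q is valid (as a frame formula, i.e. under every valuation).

F2

Frame correspondent (Sahlqvist): ∀x ∀y ∀z (Rxy ∧ Ryz → Rxz) — i.e. transitivity.
F1: fails — Rvt and Rtu but not Rvu.
F2: ✓.
F3: fails — Rut and Rtv but not Ruv.
F4: fails — Rw2w0 and Rw0w1 but not Rw2w1.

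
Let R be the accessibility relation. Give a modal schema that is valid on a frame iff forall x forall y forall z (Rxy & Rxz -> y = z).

◇r → □r

A defining formula is ◇r → □r (the CD axiom).
Suppose ◇r→□r is valid. Take Rxy, Rxz and set V(r)={y}. Then ◇r at x, so □r at x, so r at z, i.e. z=y.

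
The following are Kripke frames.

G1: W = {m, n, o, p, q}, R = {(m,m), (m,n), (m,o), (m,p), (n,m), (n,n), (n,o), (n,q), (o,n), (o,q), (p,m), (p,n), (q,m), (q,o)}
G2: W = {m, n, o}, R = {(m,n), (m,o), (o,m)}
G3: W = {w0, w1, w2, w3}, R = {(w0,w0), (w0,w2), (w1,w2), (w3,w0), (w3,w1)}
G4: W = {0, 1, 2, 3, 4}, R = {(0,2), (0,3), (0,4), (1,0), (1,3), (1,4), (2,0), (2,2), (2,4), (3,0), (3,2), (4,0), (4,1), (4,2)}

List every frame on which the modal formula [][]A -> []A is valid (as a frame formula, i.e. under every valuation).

Frame correspondent (Sahlqvist): forall x forall y (Rxy -> exists z (Rxz & Rzy)) — i.e. density.
G1: holds.
G2: fails — Rom but no z with Roz and Rzm.
G3: fails — Rw1w2 but no z with Rw1z and Rzw2.
G4: fails — R03 but no z with R0z and Rz3.
Valid on: G1.

G1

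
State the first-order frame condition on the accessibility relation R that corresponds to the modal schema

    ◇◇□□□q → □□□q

∀x ∀y ∀z ((xR²y ∧ xR³z) → ∃w (yR³w ∧ z = w))

This is a Sahlqvist (Geach-type) schema ◇^2□^3q → □^3◇^0q.
Minimal-valuation argument: fix x; take any y with xR^2y and any z with xR^3z. Set V(q) to the set of worlds R-reachable from y in exactly 3 steps. Then □^3q holds at y, so the antecedent holds at x; validity forces ◇^0q at z, giving a w with zR^0w and yR^3w.
First-order correspondent: ∀x ∀y ∀z ((xR²y ∧ xR³z) → ∃w (yR³w ∧ z = w)).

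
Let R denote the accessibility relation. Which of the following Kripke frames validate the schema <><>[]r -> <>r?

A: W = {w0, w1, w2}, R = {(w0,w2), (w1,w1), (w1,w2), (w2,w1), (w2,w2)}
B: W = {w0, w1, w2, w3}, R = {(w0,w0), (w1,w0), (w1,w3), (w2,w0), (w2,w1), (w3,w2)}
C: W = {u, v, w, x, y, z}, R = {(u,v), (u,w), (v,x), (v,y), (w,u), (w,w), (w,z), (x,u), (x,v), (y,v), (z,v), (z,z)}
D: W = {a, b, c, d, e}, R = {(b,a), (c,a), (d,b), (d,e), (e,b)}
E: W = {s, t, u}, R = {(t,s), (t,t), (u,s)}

Frame correspondent (Sahlqvist): forall x forall y (x R^2 y -> exists w (yRw & xRw)) — i.e. a generalized confluence (Geach) condition.
A: satisfies the condition.
B: fails — w2R²w3 but no w with w3Rw and w2Rw.
C: fails — vR²u but no t with uRt and vRt.
D: fails — dR²a but no w with aRw and dRw.
E: fails — tR²s but no w with sRw and tRw.

A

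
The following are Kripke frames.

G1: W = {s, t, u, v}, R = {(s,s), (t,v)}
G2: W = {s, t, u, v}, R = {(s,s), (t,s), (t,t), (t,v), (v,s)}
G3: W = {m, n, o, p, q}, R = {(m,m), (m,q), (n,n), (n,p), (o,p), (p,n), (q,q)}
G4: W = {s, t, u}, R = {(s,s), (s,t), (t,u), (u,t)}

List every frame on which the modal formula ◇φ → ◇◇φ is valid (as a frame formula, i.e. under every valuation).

Frame correspondent (Sahlqvist): ∀x ∀y (xRy → ∃w (y = w ∧ xR²w)) — i.e. a generalized confluence (Geach) condition.
G1: fails — tRv but no w with v=w and tR²w.
G2: ✓.
G3: fails — oRp but no w with p=w and oR²w.
G4: fails — tRu but no w with u=w and tR²w.
Valid on: G2.

G2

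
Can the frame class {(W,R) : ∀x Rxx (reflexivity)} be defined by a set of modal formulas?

Yes: it is reflexivity, defined by the T schema □q → q.

Yes — defined by □q → q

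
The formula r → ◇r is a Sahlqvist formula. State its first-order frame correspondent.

This is a form of the T axiom.
It corresponds to reflexivity: ∀x Rxx.

reflexivity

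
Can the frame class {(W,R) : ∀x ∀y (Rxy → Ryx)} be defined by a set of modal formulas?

Definable; p → □◇p defines it

Yes: it is symmetry, defined by the B schema p → □◇p.
Suppose p→□◇p is valid. Take Rxy and set V(p)={x}. Then p at x, so □◇p at x, so ◇p at y, so some z with Ryz has p; z=x, i.e. Ryx.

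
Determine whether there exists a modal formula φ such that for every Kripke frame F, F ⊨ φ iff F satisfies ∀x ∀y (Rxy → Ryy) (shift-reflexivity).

Yes: it is shift-reflexivity, defined by the T□ schema □(□q → q).

Yes — defined by □(□q → q)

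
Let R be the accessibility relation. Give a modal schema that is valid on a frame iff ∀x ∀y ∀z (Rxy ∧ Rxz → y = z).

◇r → □r

The condition is partial functionality. The CD schema ◇r → □r defines it.
Suppose ◇r→□r is valid. Take Rxy, Rxz and set V(r)={y}. Then ◇r at x, so □r at x, so r at z, i.e. z=y.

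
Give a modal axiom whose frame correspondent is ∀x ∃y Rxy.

□r → ◇r

The condition is seriality. The D schema □r → ◇r defines it.
Suppose □r→◇r is valid. At any x set V(r)=W. Then □r at x, so ◇r at x, so x has a successor.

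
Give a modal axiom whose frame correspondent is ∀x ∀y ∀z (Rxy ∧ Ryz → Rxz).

A defining formula is □p → □□p (the 4 axiom).
Suppose □p→□□p is valid. Take Rxy, Ryz and set V(p)={w : Rxw}. Then □p at x, so □□p at x, so □p at y, so p at z, i.e. Rxz.

□p → □□p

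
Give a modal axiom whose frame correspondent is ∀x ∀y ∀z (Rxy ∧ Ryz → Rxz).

□p → □□p

The condition is transitivity. The 4 schema □p → □□p defines it.
Suppose □p→□□p is valid. Take Rxy, Ryz and set V(p)={w : Rxw}. Then □p at x, so □□p at x, so □p at y, so p at z, i.e. Rxz.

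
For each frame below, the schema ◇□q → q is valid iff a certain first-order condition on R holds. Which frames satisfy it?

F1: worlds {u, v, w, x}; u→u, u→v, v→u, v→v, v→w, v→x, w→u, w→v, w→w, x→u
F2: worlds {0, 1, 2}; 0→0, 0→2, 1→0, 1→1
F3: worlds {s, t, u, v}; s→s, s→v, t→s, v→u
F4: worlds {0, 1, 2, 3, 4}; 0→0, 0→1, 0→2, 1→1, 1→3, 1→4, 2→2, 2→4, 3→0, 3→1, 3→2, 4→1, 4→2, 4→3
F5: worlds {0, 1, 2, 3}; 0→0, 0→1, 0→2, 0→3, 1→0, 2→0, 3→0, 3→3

This is the axiom for symmetry; its first-order frame correspondent is ∀x ∀y (Rxy → Ryx).
F1: fails — Rwu but not Ruw.
F2: fails — R10 but not R01.
F3: fails — Rsv but not Rvs.
F4: fails — R32 but not R23.
F5: ✓.
Valid on: F5.

F5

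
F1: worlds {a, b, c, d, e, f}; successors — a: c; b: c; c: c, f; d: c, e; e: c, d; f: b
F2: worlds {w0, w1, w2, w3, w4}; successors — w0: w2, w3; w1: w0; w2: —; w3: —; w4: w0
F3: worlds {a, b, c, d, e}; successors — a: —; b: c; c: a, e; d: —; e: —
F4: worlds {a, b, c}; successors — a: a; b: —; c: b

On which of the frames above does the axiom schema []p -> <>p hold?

Frame correspondent (Sahlqvist): forall x exists y Rxy — i.e. seriality.
F1: satisfies the condition.
F2: fails — world w2 has no successor.
F3: fails — world a has no successor.
F4: fails — world b has no successor.
Valid on: F1.

F1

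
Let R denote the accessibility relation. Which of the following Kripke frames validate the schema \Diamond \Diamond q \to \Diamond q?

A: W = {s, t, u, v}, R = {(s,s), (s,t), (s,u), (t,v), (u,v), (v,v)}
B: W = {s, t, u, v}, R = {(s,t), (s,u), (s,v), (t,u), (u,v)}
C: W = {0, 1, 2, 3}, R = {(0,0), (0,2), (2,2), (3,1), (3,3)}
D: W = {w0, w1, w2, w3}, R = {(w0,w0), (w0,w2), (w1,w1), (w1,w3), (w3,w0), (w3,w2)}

C

The schema corresponds to transitivity: \forall x \forall y \forall z (Rxy \wedge Ryz \to Rxz).
A: fails — Rsu and Ruv but not Rsv.
B: fails — Rtu and Ruv but not Rtv.
C: ✓.
D: fails — Rw1w3 and Rw3w2 but not Rw1w2.
Valid on: C.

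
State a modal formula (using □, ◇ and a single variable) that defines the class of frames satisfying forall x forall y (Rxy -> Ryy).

□(□ψ → ψ)

A defining formula is □(□ψ → ψ) (the T□ axiom).
Suppose □(□ψ→ψ) is valid. Take Rxy and set V(ψ)={w : Ryw}. Then at y, □ψ holds; since □(□ψ→ψ) at x, □ψ→ψ at y, so ψ at y, i.e. Ryy.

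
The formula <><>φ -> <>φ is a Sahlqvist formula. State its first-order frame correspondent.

Transitivity

Equivalently (dual form): □φ → □□φ.
Suppose □φ→□□φ is valid. Take Rxy, Ryz and set V(φ)={w : Rxw}. Then □φ at x, so □□φ at x, so □φ at y, so φ at z, i.e. Rxz.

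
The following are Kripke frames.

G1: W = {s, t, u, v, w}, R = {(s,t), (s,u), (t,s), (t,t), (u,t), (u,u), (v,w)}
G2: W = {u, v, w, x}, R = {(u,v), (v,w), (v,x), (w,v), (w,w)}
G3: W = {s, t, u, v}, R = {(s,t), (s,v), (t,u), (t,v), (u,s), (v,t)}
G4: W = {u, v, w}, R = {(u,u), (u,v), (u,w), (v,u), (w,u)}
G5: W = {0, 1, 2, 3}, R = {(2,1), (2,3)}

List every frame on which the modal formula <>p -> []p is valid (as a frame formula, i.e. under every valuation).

none

The schema corresponds to partial functionality: forall x forall y forall z (Rxy & Rxz -> y = z).
G1: fails — s sees both t and u.
G2: fails — v sees both w and x.
G3: fails — s sees both t and v.
G4: fails — u sees both u and v.
G5: fails — 2 sees both 1 and 3.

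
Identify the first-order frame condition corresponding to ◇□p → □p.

the Euclidean property: ∀x ∀y ∀z (Rxy ∧ Rxz → Ryz)

This is a form of the 5 axiom.
It corresponds to the Euclidean property: ∀x ∀y ∀z (Rxy ∧ Rxz → Ryz).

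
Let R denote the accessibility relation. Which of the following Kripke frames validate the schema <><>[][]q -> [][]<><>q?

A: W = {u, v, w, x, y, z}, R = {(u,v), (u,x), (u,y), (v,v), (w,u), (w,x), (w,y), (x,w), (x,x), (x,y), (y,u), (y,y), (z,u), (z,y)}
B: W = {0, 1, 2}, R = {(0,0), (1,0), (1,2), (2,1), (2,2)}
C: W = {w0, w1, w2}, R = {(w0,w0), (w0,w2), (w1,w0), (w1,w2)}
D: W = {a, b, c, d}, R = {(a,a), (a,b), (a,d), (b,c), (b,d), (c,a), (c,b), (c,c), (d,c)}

B, D

The schema corresponds to a generalized confluence (Geach) condition: forall x forall y forall z ((x R^2 y & x R^2 z) -> exists w (y R^2 w & z R^2 w)).
A: fails — uR²v, uR²x but no t with vR²t and xR²t.
B: condition met.
C: fails — w0R²w0, w0R²w2 but no w with w0R²w and w2R²w.
D: condition met.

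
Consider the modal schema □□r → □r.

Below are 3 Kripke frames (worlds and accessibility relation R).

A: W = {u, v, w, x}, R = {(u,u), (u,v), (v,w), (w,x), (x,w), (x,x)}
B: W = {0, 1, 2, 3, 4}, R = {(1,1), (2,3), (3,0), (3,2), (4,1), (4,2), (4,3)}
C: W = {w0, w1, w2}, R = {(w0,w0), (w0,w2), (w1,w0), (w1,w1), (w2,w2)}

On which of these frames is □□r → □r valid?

This is the axiom for density; its first-order frame correspondent is ∀x ∀y (Rxy → ∃z (Rxz ∧ Rzy)).
A: fails — Rvw but no z with Rvz and Rzw.
B: fails — R32 but no z with R3z and Rz2.
C: ✓.

C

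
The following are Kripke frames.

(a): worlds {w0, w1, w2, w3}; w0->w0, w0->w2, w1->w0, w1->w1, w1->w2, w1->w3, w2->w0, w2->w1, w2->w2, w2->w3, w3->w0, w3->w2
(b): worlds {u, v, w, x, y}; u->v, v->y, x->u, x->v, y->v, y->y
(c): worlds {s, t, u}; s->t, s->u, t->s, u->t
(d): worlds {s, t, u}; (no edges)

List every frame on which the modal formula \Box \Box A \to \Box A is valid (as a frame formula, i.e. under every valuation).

The schema corresponds to density: \forall x \forall y (Rxy \to \exists z (Rxz \wedge Rzy)).
(a): condition met.
(b): fails — Ruv but no z with Ruz and Rzv.
(c): fails — Rsu but no z with Rsz and Rzu.
(d): condition met.
Valid on: (a), (d).

(a), (d)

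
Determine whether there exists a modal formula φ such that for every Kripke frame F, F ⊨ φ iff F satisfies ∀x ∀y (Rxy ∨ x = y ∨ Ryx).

Not modally definable

Any modally definable frame class is closed under disjoint unions.
Take 3 disjoint single-world reflexive frames: each is trivially connected, but their disjoint union has 3 worlds with no edge between distinct components, so it is not connected.
So no modal formula (or set of formulas) defines exactly the connected frames.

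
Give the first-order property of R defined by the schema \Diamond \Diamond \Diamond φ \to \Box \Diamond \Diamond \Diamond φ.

This is a Sahlqvist (Geach-type) schema ◇^3□^0φ → □^1◇^3φ.
Minimal-valuation argument: fix x; take any y with xR^3y and any z with xR^1z. Set V(φ) to the set of worlds R-reachable from y in exactly 0 steps. Then □^0φ holds at y, so the antecedent holds at x; validity forces ◇^3φ at z, giving a w with zR^3w and yR^0w.
First-order correspondent: \forall x \forall y \forall z ((x R^3 y \wedge xRz) \to \exists w (y = w \wedge z R^3 w)).

\forall x \forall y \forall z ((x R^3 y \wedge xRz) \to \exists w (y = w \wedge z R^3 w))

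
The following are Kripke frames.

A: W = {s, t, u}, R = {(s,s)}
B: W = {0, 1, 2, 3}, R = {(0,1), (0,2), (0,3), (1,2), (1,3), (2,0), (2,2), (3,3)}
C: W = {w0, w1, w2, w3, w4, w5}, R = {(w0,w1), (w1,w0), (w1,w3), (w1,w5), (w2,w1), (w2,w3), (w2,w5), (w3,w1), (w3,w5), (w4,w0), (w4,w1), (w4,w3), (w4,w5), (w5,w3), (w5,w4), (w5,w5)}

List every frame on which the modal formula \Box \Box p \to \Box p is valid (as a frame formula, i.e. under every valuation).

A

This is the axiom for density; its first-order frame correspondent is \forall x \forall y (Rxy \to \exists z (Rxz \wedge Rzy)).
A: condition met.
B: fails — R01 but no z with R0z and Rz1.
C: fails — Rw1w0 but no z with Rw1z and Rzw0.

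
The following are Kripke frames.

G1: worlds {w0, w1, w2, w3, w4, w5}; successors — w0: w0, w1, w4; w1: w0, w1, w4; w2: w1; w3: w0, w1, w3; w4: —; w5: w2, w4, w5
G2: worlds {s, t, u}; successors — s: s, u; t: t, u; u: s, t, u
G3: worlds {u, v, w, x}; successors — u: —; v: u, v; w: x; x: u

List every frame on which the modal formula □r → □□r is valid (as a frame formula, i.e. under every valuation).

none

The schema corresponds to transitivity: ∀x ∀y ∀z (Rxy ∧ Ryz → Rxz).
G1: fails — Rw5w2 and Rw2w1 but not Rw5w1.
G2: fails — Rtu and Rus but not Rts.
G3: fails — Rwx and Rxu but not Rwu.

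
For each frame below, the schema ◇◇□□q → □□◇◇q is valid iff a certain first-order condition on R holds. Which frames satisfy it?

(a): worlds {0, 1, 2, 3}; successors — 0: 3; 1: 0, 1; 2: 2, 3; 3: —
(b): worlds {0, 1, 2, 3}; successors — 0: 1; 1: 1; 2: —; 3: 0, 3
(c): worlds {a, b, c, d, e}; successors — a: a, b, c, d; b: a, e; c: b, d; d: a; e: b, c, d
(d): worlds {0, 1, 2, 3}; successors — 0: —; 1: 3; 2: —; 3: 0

The schema corresponds to a generalized confluence (Geach) condition: ∀x ∀y ∀z ((xR²y ∧ xR²z) → ∃w (yR²w ∧ zR²w)).
(a): fails — 1R²0, 1R²0 but no w with 0R²w and 0R²w.
(b): satisfies the condition.
(c): satisfies the condition.
(d): fails — 1R²0, 1R²0 but no w with 0R²w and 0R²w.
Valid on: (b), (c).

(b), (c)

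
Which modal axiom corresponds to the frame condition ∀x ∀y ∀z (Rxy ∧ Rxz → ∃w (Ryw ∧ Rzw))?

◇□r → □◇r

This is convergence; the standard corresponding axiom is .2: ◇□r → □◇r.
Suppose ◇□r→□◇r is valid. Take Rxy, Rxz and set V(r)={w : Ryw}. Then □r at y so ◇□r at x, so □◇r at x, so ◇r at z, giving w with Rzw and Ryw.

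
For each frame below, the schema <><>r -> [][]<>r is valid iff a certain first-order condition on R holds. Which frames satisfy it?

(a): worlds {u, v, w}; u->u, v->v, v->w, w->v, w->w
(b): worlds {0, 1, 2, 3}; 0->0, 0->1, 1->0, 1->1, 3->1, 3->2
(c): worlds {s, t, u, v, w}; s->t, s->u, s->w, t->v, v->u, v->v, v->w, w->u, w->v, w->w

(a), (b)

The schema corresponds to a generalized confluence (Geach) condition: forall x forall y forall z ((x R^2 y & x R^2 z) -> exists w (y = w & zRw)).
(a): condition met.
(b): condition met.
(c): fails — sR²u, sR²u but no w* with u=w* and uRw*.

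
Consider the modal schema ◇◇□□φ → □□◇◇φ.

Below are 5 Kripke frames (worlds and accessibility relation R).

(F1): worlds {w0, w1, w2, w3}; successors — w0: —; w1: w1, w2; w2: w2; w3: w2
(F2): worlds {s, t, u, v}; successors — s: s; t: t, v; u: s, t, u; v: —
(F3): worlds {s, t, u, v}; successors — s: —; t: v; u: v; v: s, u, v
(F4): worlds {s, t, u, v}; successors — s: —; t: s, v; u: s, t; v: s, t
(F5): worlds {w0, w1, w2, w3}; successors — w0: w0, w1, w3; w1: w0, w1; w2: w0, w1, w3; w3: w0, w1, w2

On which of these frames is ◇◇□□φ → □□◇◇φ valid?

(F1), (F5)

Frame correspondent (Sahlqvist): ∀x ∀y ∀z ((xR²y ∧ xR²z) → ∃w (yR²w ∧ zR²w)) — i.e. a generalized confluence (Geach) condition.
(F1): satisfies the condition.
(F2): fails — tR²t, tR²v but no w with tR²w and vR²w.
(F3): fails — tR²s, tR²s but no w with sR²w and sR²w.
(F4): fails — tR²s, tR²s but no w with sR²w and sR²w.
(F5): satisfies the condition.
Valid on: (F1), (F5).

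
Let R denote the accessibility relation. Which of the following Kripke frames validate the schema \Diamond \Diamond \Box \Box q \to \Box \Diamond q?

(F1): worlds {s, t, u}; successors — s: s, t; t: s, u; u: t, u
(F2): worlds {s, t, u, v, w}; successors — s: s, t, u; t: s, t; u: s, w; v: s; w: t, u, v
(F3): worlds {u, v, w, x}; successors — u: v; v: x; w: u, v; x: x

(F1), (F2)

Frame correspondent (Sahlqvist): \forall x \forall y \forall z ((x R^2 y \wedge xRz) \to \exists w (y R^2 w \wedge zRw)) — i.e. a generalized confluence (Geach) condition.
(F1): satisfies the condition.
(F2): satisfies the condition.
(F3): fails — wR²v, wRu but no t with vR²t and uRt.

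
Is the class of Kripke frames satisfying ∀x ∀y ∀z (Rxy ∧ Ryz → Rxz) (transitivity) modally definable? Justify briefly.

Yes, by □p → □□p

The condition is transitivity. A defining modal formula is □p → □□p.
Suppose □p→□□p is valid. Take Rxy, Ryz and set V(p)={w : Rxw}. Then □p at x, so □□p at x, so □p at y, so p at z, i.e. Rxz.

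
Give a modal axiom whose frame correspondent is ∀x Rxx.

□s → s

The condition is reflexivity. The T schema □s → s defines it.
Suppose □s→s is valid. At any x set V(s)={w : Rxw}. Then □s holds at x, so s holds at x, i.e. Rxx.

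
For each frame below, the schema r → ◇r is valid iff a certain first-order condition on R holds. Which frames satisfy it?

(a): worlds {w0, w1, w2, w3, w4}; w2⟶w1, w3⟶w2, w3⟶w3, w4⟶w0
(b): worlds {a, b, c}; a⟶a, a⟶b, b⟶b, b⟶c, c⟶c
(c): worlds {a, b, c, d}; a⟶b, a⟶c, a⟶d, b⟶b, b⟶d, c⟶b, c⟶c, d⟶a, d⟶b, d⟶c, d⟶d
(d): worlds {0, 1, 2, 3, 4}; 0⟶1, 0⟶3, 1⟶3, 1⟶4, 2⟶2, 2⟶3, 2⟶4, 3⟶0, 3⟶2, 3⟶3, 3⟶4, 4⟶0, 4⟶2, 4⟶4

(b)

This is the axiom for reflexivity; its first-order frame correspondent is ∀x Rxx.
(a): fails — world w0 does not see itself.
(b): ✓.
(c): fails — world a does not see itself.
(d): fails — world 0 does not see itself.
Valid on: (b).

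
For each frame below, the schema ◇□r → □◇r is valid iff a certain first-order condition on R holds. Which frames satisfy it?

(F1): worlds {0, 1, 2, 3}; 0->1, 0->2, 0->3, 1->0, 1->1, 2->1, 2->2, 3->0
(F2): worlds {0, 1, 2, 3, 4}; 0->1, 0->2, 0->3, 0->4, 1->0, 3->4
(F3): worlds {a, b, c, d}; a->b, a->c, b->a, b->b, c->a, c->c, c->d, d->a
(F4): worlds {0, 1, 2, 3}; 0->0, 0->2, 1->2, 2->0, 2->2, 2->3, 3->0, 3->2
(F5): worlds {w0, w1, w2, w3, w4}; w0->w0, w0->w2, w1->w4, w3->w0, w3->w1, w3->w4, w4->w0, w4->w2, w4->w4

(F4)

This is the axiom for convergence; its first-order frame correspondent is ∀x ∀y ∀z (Rxy ∧ Rxz → ∃w (Ryw ∧ Rzw)).
(F1): fails — R02 and R03 but 2 and 3 have no common successor.
(F2): fails — R02 and R02 but 2 and 2 have no common successor.
(F3): fails — Rcd and Rca but d and a have no common successor.
(F4): satisfies the condition.
(F5): fails — Rw0w2 and Rw0w2 but w2 and w2 have no common successor.
Valid on: (F4).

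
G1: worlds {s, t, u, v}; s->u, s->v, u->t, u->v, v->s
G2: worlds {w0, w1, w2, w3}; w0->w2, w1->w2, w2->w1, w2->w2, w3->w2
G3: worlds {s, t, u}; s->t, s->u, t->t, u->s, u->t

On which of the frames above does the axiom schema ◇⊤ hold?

G2, G3

This is the axiom for seriality; its first-order frame correspondent is ∀x ∃y Rxy.
G1: fails — world t has no successor.
G2: satisfies the condition.
G3: satisfies the condition.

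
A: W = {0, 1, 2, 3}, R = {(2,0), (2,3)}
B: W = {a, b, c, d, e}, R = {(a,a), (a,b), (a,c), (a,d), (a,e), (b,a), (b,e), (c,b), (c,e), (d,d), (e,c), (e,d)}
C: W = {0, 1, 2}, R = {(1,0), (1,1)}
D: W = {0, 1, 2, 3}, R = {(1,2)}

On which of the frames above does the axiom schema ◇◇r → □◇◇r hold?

The schema corresponds to a generalized confluence (Geach) condition: ∀x ∀y ∀z ((xR²y ∧ xRz) → ∃w (y = w ∧ zR²w)).
A: ✓.
B: fails — aR²a, aRd but no w with a=w and dR²w.
C: fails — 1R²0, 1R0 but no w with 0=w and 0R²w.
D: ✓.
Valid on: A, D.

A, D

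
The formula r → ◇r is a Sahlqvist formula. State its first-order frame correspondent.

Reflexivity

This is frame-equivalent to □r → r (substitute ¬r for r and contrapose).
Suppose □r→r is valid. At any x set V(r)={w : Rxw}. Then □r holds at x, so r holds at x, i.e. Rxx.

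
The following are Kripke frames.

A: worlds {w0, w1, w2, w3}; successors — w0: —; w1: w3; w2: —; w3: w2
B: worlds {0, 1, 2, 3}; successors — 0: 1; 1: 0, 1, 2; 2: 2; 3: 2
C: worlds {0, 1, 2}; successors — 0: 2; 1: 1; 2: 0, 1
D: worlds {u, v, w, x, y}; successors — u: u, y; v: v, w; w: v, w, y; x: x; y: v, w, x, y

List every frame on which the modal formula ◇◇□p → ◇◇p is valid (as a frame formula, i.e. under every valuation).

B, D

Frame correspondent (Sahlqvist): ∀x ∀y (xR²y → ∃w (yRw ∧ xR²w)) — i.e. a generalized confluence (Geach) condition.
A: fails — w1R²w2 but no w with w2Rw and w1R²w.
B: ✓.
C: fails — 0R²0 but no w with 0Rw and 0R²w.
D: ✓.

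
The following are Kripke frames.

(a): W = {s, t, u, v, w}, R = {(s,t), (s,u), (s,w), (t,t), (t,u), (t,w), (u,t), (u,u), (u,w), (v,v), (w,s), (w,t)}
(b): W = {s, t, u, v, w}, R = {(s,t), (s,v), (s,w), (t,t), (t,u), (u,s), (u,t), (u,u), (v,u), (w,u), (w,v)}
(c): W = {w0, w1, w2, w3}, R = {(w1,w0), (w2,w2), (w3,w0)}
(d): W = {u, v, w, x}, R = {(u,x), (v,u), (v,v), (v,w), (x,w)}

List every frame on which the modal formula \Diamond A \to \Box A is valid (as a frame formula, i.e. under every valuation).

(c)

Frame correspondent (Sahlqvist): \forall x \forall y \forall z (Rxy \wedge Rxz \to y = z) — i.e. partial functionality.
(a): fails — s sees both t and u.
(b): fails — s sees both t and v.
(c): satisfies the condition.
(d): fails — v sees both u and v.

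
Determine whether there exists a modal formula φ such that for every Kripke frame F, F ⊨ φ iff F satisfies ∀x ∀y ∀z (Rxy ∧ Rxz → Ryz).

Yes: it is the Euclidean property, defined by the 5 schema ◇q → □◇q.

Yes — defined by ◇q → □◇q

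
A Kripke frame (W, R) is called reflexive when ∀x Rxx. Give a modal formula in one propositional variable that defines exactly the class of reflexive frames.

This is reflexivity; the standard corresponding axiom is T: □p → p.
Suppose □p→p is valid. At any x set V(p)={w : Rxw}. Then □p holds at x, so p holds at x, i.e. Rxx.

□p → p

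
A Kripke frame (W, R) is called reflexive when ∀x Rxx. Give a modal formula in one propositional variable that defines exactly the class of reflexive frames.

This is reflexivity; the standard corresponding axiom is T: □p → p.
Suppose □p→p is valid. At any x set V(p)={w : Rxw}. Then □p holds at x, so p holds at x, i.e. Rxx.

□p → p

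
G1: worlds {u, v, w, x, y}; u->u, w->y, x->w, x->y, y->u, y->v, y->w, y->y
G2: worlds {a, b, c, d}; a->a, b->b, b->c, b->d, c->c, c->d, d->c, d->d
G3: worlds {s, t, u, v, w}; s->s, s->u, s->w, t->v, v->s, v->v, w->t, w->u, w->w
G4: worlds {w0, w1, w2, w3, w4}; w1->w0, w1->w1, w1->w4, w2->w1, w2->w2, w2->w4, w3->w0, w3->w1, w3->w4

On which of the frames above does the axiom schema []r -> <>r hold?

The schema corresponds to seriality: forall x exists y Rxy.
G1: fails — world v has no successor.
G2: ✓.
G3: fails — world u has no successor.
G4: fails — world w0 has no successor.

G2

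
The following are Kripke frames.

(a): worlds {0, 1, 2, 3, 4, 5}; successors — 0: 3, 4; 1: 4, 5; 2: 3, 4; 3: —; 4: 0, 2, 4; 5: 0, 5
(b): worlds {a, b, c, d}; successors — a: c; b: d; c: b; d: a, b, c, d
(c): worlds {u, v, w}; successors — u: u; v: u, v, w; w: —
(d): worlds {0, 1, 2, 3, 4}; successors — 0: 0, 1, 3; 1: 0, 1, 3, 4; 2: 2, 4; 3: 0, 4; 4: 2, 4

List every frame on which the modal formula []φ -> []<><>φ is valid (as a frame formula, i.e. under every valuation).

The schema corresponds to a generalized confluence (Geach) condition: forall x forall z (xRz -> exists w (xRw & z R^2 w)).
(a): fails — 0R3 but no w with 0Rw and 3R²w.
(b): fails — aRc but no w with aRw and cR²w.
(c): fails — vRw but no t with vRt and wR²t.
(d): satisfies the condition.
Valid on: (d).

(d)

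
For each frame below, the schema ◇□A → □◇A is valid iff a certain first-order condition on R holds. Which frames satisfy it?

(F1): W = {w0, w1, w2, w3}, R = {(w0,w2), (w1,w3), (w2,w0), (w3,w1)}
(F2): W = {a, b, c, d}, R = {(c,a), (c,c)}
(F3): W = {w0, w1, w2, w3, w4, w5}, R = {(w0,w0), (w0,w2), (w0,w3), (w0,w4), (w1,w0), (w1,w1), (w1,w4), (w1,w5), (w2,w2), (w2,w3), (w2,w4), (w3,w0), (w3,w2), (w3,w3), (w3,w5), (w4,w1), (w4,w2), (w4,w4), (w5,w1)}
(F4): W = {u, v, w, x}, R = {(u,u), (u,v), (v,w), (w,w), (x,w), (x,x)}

This is the axiom for convergence; its first-order frame correspondent is ∀x ∀y ∀z (Rxy ∧ Rxz → ∃w (Ryw ∧ Rzw)).
(F1): condition met.
(F2): fails — Rca and Rca but a and a have no common successor.
(F3): fails — Rw1w5 and Rw1w0 but w5 and w0 have no common successor.
(F4): fails — Ruv and Ruu but v and u have no common successor.

(F1)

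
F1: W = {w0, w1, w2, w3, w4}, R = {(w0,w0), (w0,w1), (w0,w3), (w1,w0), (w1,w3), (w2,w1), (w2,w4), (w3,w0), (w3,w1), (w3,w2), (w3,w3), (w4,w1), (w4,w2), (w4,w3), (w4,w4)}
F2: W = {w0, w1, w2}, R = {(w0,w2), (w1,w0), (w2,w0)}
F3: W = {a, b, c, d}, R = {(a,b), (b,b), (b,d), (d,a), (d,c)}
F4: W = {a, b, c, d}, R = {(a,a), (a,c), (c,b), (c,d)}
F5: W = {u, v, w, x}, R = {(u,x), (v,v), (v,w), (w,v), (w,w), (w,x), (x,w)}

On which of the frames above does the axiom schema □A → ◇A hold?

F1, F2, F5

The schema corresponds to seriality: ∀x ∃y Rxy.
F1: condition met.
F2: condition met.
F3: fails — world c has no successor.
F4: fails — world b has no successor.
F5: condition met.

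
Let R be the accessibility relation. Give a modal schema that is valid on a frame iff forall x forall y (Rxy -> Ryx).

s → □◇s

This is symmetry; the standard corresponding axiom is B: s → □◇s.
Suppose s→□◇s is valid. Take Rxy and set V(s)={x}. Then s at x, so □◇s at x, so ◇s at y, so some z with Ryz has s; z=x, i.e. Ryx.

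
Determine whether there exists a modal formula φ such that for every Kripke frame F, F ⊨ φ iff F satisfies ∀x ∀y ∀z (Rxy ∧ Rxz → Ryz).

Definable; ◇q → □◇q defines it

Yes: it is the Euclidean property, defined by the 5 schema ◇q → □◇q.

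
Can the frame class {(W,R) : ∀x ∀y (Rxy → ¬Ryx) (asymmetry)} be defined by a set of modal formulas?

Any modally definable frame class is closed under surjective bounded morphisms.
The 5-cycle (worlds w0,w1,w2,w3,w4 with w0→w1→w2→w3→w4→w0) is asymmetric. Mapping every world to a single reflexive point • is a surjective bounded morphism, and the reflexive point is not asymmetric (R•• but asymmetry requires ¬R••).
So no modal formula (or set of formulas) defines exactly the asymmetric frames.

No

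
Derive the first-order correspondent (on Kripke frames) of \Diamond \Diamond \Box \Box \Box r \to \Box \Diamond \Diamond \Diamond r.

This is a Sahlqvist (Geach-type) schema ◇^2□^3r → □^1◇^3r.
Minimal-valuation argument: fix x; take any y with xR^2y and any z with xR^1z. Set V(r) to the set of worlds R-reachable from y in exactly 3 steps. Then □^3r holds at y, so the antecedent holds at x; validity forces ◇^3r at z, giving a w with zR^3w and yR^3w.
First-order correspondent: \forall x \forall y \forall z ((x R^2 y \wedge xRz) \to \exists w (y R^3 w \wedge z R^3 w)).

\forall x \forall y \forall z ((x R^2 y \wedge xRz) \to \exists w (y R^3 w \wedge z R^3 w))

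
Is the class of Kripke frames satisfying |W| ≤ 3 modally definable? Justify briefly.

No

If a class were modally definable it would be closed under disjoint unions (Goldblatt–Thomason).
Any modal formula valid on each of 4 disjoint one-world frames is valid on their disjoint union (validity is preserved under disjoint unions). Each one-world frame has |W|=1≤3, but the union has |W|=4.
So the class is not modally definable.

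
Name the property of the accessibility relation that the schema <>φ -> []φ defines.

Suppose ◇φ→□φ is valid. Take Rxy, Rxz and set V(φ)={y}. Then ◇φ at x, so □φ at x, so φ at z, i.e. z=y.
Conversely, on a frame with partial functionality the schema holds at every world under every valuation.
Frame condition: forall x forall y forall z (Rxy & Rxz -> y = z).

Partial functionality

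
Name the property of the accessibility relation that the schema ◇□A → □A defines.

Replacing A by ¬A and contraposing gives the equivalent schema ◇A → □◇A.
Suppose ◇A→□◇A is valid. Take Rxy, Rxz and set V(A)={y}. Then ◇A at x, so □◇A at x, so ◇A at z, so some w with Rzw has A; w=y, i.e. Rzy. By symmetry of the argument, Ryz.

the Euclidean property: ∀x ∀y ∀z (Rxy ∧ Rxz → Ryz)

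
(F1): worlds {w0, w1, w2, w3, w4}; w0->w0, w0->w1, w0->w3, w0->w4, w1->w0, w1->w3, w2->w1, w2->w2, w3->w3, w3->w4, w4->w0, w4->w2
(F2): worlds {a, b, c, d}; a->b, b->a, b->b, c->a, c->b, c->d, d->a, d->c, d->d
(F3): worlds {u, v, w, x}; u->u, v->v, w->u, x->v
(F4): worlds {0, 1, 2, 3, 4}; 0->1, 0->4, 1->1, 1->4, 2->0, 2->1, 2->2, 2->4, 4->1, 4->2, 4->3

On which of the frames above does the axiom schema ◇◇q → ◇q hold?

The schema corresponds to transitivity: ∀x ∀y ∀z (Rxy ∧ Ryz → Rxz).
(F1): fails — Rw1w0 and Rw0w4 but not Rw1w4.
(F2): fails — Rcd and Rdc but not Rcc.
(F3): ✓.
(F4): fails — R04 and R43 but not R03.
Valid on: (F3).

(F3)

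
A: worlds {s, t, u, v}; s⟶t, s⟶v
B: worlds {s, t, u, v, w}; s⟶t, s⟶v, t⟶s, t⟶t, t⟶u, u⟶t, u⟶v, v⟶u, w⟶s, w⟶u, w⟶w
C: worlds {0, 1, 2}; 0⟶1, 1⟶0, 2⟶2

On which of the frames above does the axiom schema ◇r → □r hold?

Frame correspondent (Sahlqvist): ∀x ∀y ∀z (Rxy ∧ Rxz → y = z) — i.e. partial functionality.
A: fails — s sees both t and v.
B: fails — s sees both t and v.
C: ✓.

C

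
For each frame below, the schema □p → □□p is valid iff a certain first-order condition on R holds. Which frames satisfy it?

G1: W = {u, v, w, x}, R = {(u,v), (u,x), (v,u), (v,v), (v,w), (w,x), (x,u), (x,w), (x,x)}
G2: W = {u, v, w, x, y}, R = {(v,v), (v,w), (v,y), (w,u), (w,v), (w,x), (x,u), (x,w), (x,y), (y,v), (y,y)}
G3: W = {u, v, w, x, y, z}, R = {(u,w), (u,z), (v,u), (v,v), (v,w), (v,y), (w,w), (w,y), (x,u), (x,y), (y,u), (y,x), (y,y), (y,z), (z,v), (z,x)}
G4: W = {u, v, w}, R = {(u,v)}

This is the axiom for transitivity; its first-order frame correspondent is ∀x ∀y ∀z (Rxy ∧ Ryz → Rxz).
G1: fails — Ruv and Rvw but not Ruw.
G2: fails — Rxw and Rwx but not Rxx.
G3: fails — Ruz and Rzx but not Rux.
G4: condition met.
Valid on: G4.

G4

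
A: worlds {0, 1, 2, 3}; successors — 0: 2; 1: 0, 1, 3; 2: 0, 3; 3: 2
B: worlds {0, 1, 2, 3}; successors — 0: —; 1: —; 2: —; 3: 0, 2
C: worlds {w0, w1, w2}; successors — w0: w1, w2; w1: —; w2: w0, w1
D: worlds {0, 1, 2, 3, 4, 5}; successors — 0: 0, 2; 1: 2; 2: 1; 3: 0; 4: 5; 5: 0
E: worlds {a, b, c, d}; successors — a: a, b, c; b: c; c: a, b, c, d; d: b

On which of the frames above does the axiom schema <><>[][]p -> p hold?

B

The schema corresponds to a generalized confluence (Geach) condition: forall x forall y (x R^2 y -> exists w (y R^2 w & x = w)).
A: fails — 1R²0 but no w with 0R²w and 1=w.
B: condition met.
C: fails — w0R²w1 but no w with w1R²w and w0=w.
D: fails — 0R²1 but no w with 1R²w and 0=w.
E: fails — aR²d but no w with dR²w and a=w.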